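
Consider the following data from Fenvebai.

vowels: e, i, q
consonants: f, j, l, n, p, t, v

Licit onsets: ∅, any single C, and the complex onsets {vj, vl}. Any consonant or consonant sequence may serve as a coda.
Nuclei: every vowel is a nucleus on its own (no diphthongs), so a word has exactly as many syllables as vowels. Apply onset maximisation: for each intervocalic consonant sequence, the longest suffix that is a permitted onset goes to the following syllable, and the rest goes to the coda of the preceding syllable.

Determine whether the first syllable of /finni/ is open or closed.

Nuclei (vowels): i, i → 2 syllables.
Between /i/ (V1) and /i/ (V2): /nn/; trying suffixes from longest down, /n/ is the first permitted one, so coda /n/ | onset /n/.
Result: fin.ni.
Syllable 1 is /fin/ with coda /n/, so it is closed.

closed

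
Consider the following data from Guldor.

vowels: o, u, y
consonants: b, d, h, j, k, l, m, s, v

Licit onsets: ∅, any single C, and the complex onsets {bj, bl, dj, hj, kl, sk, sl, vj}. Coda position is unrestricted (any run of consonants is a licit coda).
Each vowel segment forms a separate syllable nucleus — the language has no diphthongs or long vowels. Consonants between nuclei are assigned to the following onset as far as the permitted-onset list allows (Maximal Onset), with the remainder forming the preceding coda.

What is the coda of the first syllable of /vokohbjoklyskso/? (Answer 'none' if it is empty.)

Nuclei (vowels): o, o, o, y, o → 5 syllables.
/o…o/ gap (V1→V2): /k/ → onset of the next syllable (single consonants are always licit onsets).
/o…o/ gap (V2→V3): /hbj/; trying suffixes from longest down, /bj/ is the first permitted one, so coda /h/ | onset /bj/.
/o…y/ gap (V3→V4): cluster /kl/ — /kl/ is itself a permitted onset, so the whole cluster goes right; preceding coda = ∅.
/y…o/ gap (V4→V5): cluster /sks/ — the longest permitted-onset suffix is /s/; onset = /s/, preceding coda = /sk/.
Putting it together: vo.koh.bjo.klysk.so.
Syllable 1 is /vo/: onset /v/, nucleus /o/, coda ∅.

none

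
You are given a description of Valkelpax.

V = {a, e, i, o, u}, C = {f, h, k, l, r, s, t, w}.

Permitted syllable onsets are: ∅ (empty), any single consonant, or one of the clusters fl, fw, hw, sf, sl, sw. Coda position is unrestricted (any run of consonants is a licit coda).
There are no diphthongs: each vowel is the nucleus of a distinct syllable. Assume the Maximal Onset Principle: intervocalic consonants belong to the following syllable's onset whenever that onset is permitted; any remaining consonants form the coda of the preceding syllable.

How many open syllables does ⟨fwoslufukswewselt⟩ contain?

2

The vowels are o, u, u, e, e — 5 nuclei, so 5 syllables.
Between /o/ (V1) and /u/ (V2): /sl/ is a licit onset in full, so it all attaches to the next syllable.
Between /u/ (V2) and /u/ (V3): /f/ → onset of the next syllable (single consonants are always licit onsets).
Between /u/ (V3) and /e/ (V4): /ksw/; trying suffixes from longest down, /sw/ is the first permitted one, so coda /k/ | onset /sw/.
Between /e/ (V4) and /e/ (V5): /ws/ — longest licit onset from the right is /s/, leaving /w/ as coda.
Syllabification: fwo.slu.fuk.swew.selt.
Classifying each syllable: /fwo/ (open), /slu/ (open), /fuk/ (closed), /swew/ (closed), /selt/ (closed).
Open syllables: 2.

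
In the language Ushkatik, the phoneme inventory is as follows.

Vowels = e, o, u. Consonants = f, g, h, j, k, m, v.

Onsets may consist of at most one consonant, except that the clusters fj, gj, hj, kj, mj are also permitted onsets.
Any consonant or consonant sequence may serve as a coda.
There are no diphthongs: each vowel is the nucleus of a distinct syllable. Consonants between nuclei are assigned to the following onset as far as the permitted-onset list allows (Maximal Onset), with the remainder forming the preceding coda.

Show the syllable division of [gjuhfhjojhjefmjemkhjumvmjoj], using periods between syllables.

The vowels are u, o, e, e, u, o — 6 nuclei, so 6 syllables.
/u…o/ gap (V1→V2): /hfhj/; trying suffixes from longest down, /hj/ is the first permitted one, so coda /hf/ | onset /hj/.
/o…e/ gap (V2→V3): cluster /jhj/ — the longest permitted-onset suffix is /hj/; onset = /hj/, preceding coda = /j/.
/e…e/ gap (V3→V4): /fmj/ splits as /f/ + /mj/ (/mj/ is the longest suffix that is a licit onset).
/e…u/ gap (V4→V5): /mkhj/ — longest licit onset from the right is /hj/, leaving /mk/ as coda.
/u…o/ gap (V5→V6): /mvmj/; trying suffixes from longest down, /mj/ is the first permitted one, so coda /mv/ | onset /mj/.

gjuhf.hjoj.hjef.mjemk.hjumv.mjoj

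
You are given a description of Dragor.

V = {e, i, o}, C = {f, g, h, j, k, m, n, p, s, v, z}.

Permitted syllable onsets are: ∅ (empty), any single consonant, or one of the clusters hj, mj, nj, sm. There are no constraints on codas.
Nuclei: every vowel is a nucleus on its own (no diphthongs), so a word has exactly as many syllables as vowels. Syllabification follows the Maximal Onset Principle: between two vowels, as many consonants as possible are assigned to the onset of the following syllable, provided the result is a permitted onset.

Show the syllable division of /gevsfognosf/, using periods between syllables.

gevs.fog.nosf

Nuclei (vowels): e, o, o → 3 syllables.
σ1/σ2 boundary: /vsf/ splits as /vs/ + /f/ (/f/ is the longest suffix that is a licit onset).
σ2/σ3 boundary: cluster /gn/ — the longest permitted-onset suffix is /n/; onset = /n/, preceding coda = /g/.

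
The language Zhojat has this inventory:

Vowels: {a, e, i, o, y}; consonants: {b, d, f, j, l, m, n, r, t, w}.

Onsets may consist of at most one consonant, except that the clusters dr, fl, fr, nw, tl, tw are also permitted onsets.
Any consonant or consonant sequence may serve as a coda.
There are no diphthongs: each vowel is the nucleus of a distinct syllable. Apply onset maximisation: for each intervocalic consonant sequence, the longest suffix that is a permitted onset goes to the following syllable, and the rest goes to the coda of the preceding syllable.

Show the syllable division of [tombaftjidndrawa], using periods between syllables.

tom.baft.jidn.dra.wa

The vowels are o, a, i, a, a — 5 nuclei, so 5 syllables.
Between /o/ (V1) and /a/ (V2): /mb/ — longest licit onset from the right is /b/, leaving /m/ as coda.
Between /a/ (V2) and /i/ (V3): /ftj/ — longest licit onset from the right is /j/, leaving /ft/ as coda.
Between /i/ (V3) and /a/ (V4): cluster /dndr/ — the longest permitted-onset suffix is /dr/; onset = /dr/, preceding coda = /dn/.
Between /a/ (V4) and /a/ (V5): /w/ → onset of the next syllable (single consonants are always licit onsets).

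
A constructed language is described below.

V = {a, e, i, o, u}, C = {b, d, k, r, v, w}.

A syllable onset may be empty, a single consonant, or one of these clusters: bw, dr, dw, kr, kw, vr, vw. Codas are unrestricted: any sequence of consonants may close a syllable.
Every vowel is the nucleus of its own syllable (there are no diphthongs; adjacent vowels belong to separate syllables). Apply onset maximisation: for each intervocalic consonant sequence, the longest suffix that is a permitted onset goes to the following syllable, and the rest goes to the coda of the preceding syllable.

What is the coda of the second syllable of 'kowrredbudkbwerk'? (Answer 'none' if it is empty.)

d

The vowels are o, e, u, e — 4 nuclei, so 4 syllables.
V1 /o/ – V2 /e/: cluster /wrr/ — the longest permitted-onset suffix is /r/; onset = /r/, preceding coda = /wr/.
V2 /e/ – V3 /u/: /db/ splits as /d/ + /b/ (/b/ is the longest suffix that is a licit onset).
V3 /u/ – V4 /e/: cluster /dkbw/ — the longest permitted-onset suffix is /bw/; onset = /bw/, preceding coda = /dk/.
Result: kowr.red.budk.bwerk.
Syllable 2 is /red/: onset /r/, nucleus /e/, coda /d/.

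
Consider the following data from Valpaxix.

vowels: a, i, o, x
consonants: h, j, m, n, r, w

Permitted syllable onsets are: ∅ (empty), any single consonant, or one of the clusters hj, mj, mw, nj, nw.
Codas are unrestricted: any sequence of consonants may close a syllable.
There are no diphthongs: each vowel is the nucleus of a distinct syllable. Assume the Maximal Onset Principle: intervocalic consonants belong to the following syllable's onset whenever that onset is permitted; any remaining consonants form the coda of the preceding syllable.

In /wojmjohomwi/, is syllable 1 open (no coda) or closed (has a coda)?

Vowels present: o, o, o, i; each is a nucleus, giving 4 syllables.
σ1/σ2 boundary: /jmj/; trying suffixes from longest down, /mj/ is the first permitted one, so coda /j/ | onset /mj/.
σ2/σ3 boundary: /h/ → onset of the next syllable (single consonants are always licit onsets).
σ3/σ4 boundary: /mw/ — entire cluster is a permitted onset → onset /mw/, coda ∅.
Putting it together: woj.mjo.ho.mwi.
Syllable 1 is /woj/ with coda /j/, so it is closed.

closed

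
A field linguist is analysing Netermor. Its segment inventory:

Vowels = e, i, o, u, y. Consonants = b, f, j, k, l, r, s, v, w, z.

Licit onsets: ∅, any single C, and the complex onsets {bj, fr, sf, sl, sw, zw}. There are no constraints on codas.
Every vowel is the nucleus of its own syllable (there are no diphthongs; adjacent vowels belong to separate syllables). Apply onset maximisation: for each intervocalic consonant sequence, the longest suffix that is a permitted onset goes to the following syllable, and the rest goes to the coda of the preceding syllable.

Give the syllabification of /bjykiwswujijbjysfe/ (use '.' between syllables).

bjy.kiw.swu.jij.bjy.sfe

Nuclei (vowels): y, i, u, i, y, e → 6 syllables.
V1 /y/ – V2 /i/: just /k/ — single C goes to the following onset.
V2 /i/ – V3 /u/: cluster /wsw/ — the longest permitted-onset suffix is /sw/; onset = /sw/, preceding coda = /w/.
V3 /u/ – V4 /i/: /j/ is a single consonant, so it becomes the next onset.
V4 /i/ – V5 /y/: /jbj/ splits as /j/ + /bj/ (/bj/ is the longest suffix that is a licit onset).
V5 /y/ – V6 /e/: cluster /sf/ — /sf/ is itself a permitted onset, so the whole cluster goes right; preceding coda = ∅.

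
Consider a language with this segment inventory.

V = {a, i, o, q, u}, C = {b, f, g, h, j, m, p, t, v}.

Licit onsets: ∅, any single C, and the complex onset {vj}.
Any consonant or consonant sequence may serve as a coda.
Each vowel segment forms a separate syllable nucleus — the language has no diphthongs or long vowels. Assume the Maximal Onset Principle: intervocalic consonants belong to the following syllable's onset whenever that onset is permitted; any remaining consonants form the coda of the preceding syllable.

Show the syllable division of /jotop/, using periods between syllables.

The vowels are o, o — 2 nuclei, so 2 syllables.
V1 /o/ – V2 /o/: /t/ is a single consonant, so it becomes the next onset.

jo.top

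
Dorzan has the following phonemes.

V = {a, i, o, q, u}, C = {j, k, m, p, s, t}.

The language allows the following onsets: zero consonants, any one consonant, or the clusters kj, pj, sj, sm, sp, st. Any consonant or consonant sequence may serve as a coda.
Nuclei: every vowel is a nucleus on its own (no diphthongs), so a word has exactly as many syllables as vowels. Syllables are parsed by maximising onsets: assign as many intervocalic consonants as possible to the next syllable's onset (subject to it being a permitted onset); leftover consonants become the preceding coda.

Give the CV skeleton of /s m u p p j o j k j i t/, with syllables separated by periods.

CCVC.CCVC.CCVC

Nuclei (vowels): u, o, i → 3 syllables.
/u…o/ gap (V1→V2): /ppj/ — longest licit onset from the right is /pj/, leaving /p/ as coda.
/o…i/ gap (V2→V3): cluster /jkj/ — the longest permitted-onset suffix is /kj/; onset = /kj/, preceding coda = /j/.
Putting it together: smup.pjoj.kjit.
Mapping each syllable to C/V: /smup/ → CCVC, /pjoj/ → CCVC, /kjit/ → CCVC.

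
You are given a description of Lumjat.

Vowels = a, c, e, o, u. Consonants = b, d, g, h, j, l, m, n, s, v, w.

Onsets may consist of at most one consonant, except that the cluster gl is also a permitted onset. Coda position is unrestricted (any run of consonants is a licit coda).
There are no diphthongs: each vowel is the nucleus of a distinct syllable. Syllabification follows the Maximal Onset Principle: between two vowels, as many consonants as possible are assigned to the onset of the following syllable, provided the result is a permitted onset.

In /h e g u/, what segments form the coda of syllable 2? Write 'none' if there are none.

The vowels are e, u — 2 nuclei, so 2 syllables.
V1 /e/ – V2 /u/: /g/ is a single consonant, so it becomes the next onset.
Result: he.gu.
Syllable 2 is /gu/: onset /g/, nucleus /u/, coda ∅.

none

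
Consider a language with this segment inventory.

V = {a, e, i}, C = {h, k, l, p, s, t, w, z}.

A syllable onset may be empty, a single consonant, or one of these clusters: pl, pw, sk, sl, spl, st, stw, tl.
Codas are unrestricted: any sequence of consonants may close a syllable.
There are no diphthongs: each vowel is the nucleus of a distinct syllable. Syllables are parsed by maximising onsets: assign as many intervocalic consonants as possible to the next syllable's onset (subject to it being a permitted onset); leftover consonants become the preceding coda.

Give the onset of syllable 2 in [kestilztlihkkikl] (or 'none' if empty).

st

The vowels are e, i, i, i — 4 nuclei, so 4 syllables.
σ1/σ2 boundary: /st/ — entire cluster is a permitted onset → onset /st/, coda ∅.
σ2/σ3 boundary: /lztl/ — longest licit onset from the right is /tl/, leaving /lz/ as coda.
σ3/σ4 boundary: /hkk/; trying suffixes from longest down, /k/ is the first permitted one, so coda /hk/ | onset /k/.
So the parse is ke.stilz.tlihk.kikl.
Syllable 2 is /stilz/: onset /st/, nucleus /i/, coda /lz/.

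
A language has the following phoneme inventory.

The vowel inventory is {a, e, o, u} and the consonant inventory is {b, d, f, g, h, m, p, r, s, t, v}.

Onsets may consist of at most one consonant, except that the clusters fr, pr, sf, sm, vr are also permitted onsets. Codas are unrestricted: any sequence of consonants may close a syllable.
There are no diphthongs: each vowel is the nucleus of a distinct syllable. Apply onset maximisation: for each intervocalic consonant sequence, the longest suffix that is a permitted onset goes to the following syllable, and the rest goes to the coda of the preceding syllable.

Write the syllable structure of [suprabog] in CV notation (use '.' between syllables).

Nuclei (vowels): u, a, o → 3 syllables.
V1 /u/ – V2 /a/: /pr/ is a licit onset in full, so it all attaches to the next syllable.
V2 /a/ – V3 /o/: /b/ is a single consonant, so it becomes the next onset.
Syllabification: su.pra.bog.
Mapping each syllable to C/V: /su/ → CV, /pra/ → CCV, /bog/ → CVC.

CV.CCV.CVC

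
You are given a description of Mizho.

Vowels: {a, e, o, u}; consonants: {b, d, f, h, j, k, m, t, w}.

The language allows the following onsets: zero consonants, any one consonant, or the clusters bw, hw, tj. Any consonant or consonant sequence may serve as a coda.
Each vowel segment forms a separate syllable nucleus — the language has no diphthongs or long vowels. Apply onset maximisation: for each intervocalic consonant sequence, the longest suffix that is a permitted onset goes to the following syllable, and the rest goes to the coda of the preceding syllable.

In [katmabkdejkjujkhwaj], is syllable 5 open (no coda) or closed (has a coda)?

closed

The vowels are a, a, e, u, a — 5 nuclei, so 5 syllables.
/a…a/ gap (V1→V2): /tm/ — longest licit onset from the right is /m/, leaving /t/ as coda.
/a…e/ gap (V2→V3): /bkd/ splits as /bk/ + /d/ (/d/ is the longest suffix that is a licit onset).
/e…u/ gap (V3→V4): cluster /jkj/ — the longest permitted-onset suffix is /j/; onset = /j/, preceding coda = /jk/.
/u…a/ gap (V4→V5): /jkhw/ — longest licit onset from the right is /hw/, leaving /jk/ as coda.
Result: kat.mabk.dejk.jujk.hwaj.
Syllable 5 is /hwaj/ with coda /j/, so it is closed.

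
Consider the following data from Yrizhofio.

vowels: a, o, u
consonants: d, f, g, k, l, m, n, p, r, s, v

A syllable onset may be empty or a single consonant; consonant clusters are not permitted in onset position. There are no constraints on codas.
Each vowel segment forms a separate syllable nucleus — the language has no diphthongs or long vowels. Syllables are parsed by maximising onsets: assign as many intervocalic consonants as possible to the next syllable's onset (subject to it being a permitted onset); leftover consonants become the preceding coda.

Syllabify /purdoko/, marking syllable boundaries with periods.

The vowels are u, o, o — 3 nuclei, so 3 syllables.
σ1/σ2 boundary: /rd/ — longest licit onset from the right is /d/, leaving /r/ as coda.
σ2/σ3 boundary: just /k/ — single C goes to the following onset.

pur.do.ko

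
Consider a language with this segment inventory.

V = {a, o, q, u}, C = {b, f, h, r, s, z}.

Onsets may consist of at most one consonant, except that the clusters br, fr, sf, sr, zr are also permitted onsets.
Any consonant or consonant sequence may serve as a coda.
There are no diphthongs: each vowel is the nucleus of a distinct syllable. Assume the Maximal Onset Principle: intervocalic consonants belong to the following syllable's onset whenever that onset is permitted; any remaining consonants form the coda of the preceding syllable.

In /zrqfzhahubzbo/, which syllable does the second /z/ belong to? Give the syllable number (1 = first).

1

The vowels are q, a, u, o — 4 nuclei, so 4 syllables.
V1 /q/ – V2 /a/: /fzh/ splits as /fz/ + /h/ (/h/ is the longest suffix that is a licit onset).
V2 /a/ – V3 /u/: /h/ is a single consonant, so it becomes the next onset.
V3 /u/ – V4 /o/: cluster /bzb/ — the longest permitted-onset suffix is /b/; onset = /b/, preceding coda = /bz/.
Putting it together: zrqfz.ha.hubz.bo.
The second /z/ is in the coda of syllable 1 (/zrqfz/).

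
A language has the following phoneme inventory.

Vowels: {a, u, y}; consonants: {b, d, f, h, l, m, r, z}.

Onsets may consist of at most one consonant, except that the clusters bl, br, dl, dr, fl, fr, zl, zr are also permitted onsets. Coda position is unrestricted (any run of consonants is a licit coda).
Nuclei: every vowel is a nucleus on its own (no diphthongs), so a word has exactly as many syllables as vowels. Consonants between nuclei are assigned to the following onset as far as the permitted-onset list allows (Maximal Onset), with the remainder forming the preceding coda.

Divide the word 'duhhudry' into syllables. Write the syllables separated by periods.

duh.hu.dry

Vowels present: u, u, y; each is a nucleus, giving 3 syllables.
/u…u/ gap (V1→V2): /hh/ — longest licit onset from the right is /h/, leaving /h/ as coda.
/u…y/ gap (V2→V3): /dr/ is a licit onset in full, so it all attaches to the next syllable.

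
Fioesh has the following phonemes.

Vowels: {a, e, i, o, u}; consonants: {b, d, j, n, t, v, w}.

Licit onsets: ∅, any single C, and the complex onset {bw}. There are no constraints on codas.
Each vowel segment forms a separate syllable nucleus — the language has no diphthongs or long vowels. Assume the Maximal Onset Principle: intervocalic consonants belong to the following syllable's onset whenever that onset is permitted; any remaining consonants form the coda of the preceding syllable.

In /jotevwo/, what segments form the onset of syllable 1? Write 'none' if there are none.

Vowels present: o, e, o; each is a nucleus, giving 3 syllables.
σ1/σ2 boundary: /t/ → onset of the next syllable (single consonants are always licit onsets).
σ2/σ3 boundary: /vw/ — longest licit onset from the right is /w/, leaving /v/ as coda.
Syllabification: jo.tev.wo.
Syllable 1 is /jo/: onset /j/, nucleus /o/, coda ∅.

j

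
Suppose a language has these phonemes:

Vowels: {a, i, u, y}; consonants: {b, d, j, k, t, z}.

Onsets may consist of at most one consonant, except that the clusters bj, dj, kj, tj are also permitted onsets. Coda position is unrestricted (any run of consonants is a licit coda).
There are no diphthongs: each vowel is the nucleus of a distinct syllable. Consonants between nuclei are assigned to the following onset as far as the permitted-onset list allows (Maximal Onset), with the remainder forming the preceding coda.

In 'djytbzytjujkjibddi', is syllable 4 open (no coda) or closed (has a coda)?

The vowels are y, y, u, i, i — 5 nuclei, so 5 syllables.
Between /y/ (V1) and /y/ (V2): /tbz/ — longest licit onset from the right is /z/, leaving /tb/ as coda.
Between /y/ (V2) and /u/ (V3): /tj/ — entire cluster is a permitted onset → onset /tj/, coda ∅.
Between /u/ (V3) and /i/ (V4): /jkj/; trying suffixes from longest down, /kj/ is the first permitted one, so coda /j/ | onset /kj/.
Between /i/ (V4) and /i/ (V5): /bdd/ splits as /bd/ + /d/ (/d/ is the longest suffix that is a licit onset).
Syllabification: djytb.zy.tjuj.kjibd.di.
Syllable 4 is /kjibd/ with coda /bd/, so it is closed.

closed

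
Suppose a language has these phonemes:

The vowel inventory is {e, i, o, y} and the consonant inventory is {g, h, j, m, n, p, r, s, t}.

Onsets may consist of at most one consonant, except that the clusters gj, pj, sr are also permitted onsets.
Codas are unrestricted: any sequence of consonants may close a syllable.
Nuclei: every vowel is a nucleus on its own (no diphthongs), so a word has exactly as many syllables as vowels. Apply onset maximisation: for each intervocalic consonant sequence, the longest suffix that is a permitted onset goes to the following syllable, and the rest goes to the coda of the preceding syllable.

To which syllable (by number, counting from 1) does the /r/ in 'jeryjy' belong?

Nuclei (vowels): e, y, y → 3 syllables.
/e…y/ gap (V1→V2): /r/ is a single consonant, so it becomes the next onset.
/y…y/ gap (V2→V3): /j/ is a single consonant, so it becomes the next onset.
Syllabification: je.ry.jy.
The /r/ is in the onset of syllable 2 (/ry/).

2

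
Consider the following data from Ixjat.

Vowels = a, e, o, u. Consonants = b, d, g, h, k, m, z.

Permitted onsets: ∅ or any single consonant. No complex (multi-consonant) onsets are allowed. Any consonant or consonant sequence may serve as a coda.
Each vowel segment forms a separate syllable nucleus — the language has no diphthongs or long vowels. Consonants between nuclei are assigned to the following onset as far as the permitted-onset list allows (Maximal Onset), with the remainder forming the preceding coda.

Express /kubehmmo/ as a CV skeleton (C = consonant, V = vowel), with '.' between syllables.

Vowels present: u, e, o; each is a nucleus, giving 3 syllables.
Between /u/ (V1) and /e/ (V2): /b/ → onset of the next syllable (single consonants are always licit onsets).
Between /e/ (V2) and /o/ (V3): /hmm/; trying suffixes from longest down, /m/ is the first permitted one, so coda /hm/ | onset /m/.
Putting it together: ku.behm.mo.
Mapping each syllable to C/V: /ku/ → CV, /behm/ → CVCC, /mo/ → CV.

CV.CVCC.CV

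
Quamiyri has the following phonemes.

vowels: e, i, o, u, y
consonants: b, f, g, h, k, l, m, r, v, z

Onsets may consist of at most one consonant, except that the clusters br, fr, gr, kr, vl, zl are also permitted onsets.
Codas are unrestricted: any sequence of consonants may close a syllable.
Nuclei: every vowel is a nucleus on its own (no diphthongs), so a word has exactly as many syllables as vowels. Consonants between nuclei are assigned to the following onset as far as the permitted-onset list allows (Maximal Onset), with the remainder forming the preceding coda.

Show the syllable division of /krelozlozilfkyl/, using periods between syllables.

kre.lo.zlo.zilf.kyl

Vowels present: e, o, o, i, y; each is a nucleus, giving 5 syllables.
σ1/σ2 boundary: just /l/ — single C goes to the following onset.
σ2/σ3 boundary: /zl/ is a licit onset in full, so it all attaches to the next syllable.
σ3/σ4 boundary: /z/ is a single consonant, so it becomes the next onset.
σ4/σ5 boundary: /lfk/ splits as /lf/ + /k/ (/k/ is the longest suffix that is a licit onset).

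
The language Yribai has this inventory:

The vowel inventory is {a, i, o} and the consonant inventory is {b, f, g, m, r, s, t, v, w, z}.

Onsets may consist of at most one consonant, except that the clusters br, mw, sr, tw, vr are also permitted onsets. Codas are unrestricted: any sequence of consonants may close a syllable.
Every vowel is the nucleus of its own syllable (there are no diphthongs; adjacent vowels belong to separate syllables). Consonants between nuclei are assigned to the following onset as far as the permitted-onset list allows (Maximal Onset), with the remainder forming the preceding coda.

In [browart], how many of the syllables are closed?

Vowels present: o, a; each is a nucleus, giving 2 syllables.
V1 /o/ – V2 /a/: /w/ is a single consonant, so it becomes the next onset.
So the parse is bro.wart.
Classifying each syllable: /bro/ (open), /wart/ (closed).
Closed syllables: 1.

1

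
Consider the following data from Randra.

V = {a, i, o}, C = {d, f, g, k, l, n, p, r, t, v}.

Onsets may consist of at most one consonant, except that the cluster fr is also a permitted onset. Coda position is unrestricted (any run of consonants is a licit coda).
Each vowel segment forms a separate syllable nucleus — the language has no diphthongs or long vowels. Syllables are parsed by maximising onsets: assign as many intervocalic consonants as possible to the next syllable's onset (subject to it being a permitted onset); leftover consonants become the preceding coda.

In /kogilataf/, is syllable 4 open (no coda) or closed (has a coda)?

Nuclei (vowels): o, i, a, a → 4 syllables.
Between /o/ (V1) and /i/ (V2): /g/ → onset of the next syllable (single consonants are always licit onsets).
Between /i/ (V2) and /a/ (V3): /l/ → onset of the next syllable (single consonants are always licit onsets).
Between /a/ (V3) and /a/ (V4): /t/ → onset of the next syllable (single consonants are always licit onsets).
Result: ko.gi.la.taf.
Syllable 4 is /taf/ with coda /f/, so it is closed.

closed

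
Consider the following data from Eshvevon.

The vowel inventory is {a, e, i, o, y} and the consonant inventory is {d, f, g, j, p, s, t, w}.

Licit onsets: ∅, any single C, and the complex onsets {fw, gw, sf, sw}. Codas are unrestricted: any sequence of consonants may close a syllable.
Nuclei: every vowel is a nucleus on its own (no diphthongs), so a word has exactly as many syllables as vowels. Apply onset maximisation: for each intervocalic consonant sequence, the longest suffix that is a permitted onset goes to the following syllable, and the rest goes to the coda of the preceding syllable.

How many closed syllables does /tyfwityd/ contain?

Nuclei (vowels): y, i, y → 3 syllables.
V1 /y/ – V2 /i/: /fw/ — entire cluster is a permitted onset → onset /fw/, coda ∅.
V2 /i/ – V3 /y/: just /t/ — single C goes to the following onset.
So the parse is ty.fwi.tyd.
Classifying each syllable: /ty/ (open), /fwi/ (open), /tyd/ (closed).
Closed syllables: 1.

1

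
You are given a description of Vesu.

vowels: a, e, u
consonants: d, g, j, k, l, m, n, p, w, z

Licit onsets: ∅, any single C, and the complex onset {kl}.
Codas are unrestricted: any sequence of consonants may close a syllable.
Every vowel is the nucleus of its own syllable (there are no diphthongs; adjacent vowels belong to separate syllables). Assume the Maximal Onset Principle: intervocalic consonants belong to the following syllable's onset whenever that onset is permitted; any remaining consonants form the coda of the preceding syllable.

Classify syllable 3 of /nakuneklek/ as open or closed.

Nuclei (vowels): a, u, e, e → 4 syllables.
V1 /a/ – V2 /u/: /k/ → onset of the next syllable (single consonants are always licit onsets).
V2 /u/ – V3 /e/: just /n/ — single C goes to the following onset.
V3 /e/ – V4 /e/: cluster /kl/ — /kl/ is itself a permitted onset, so the whole cluster goes right; preceding coda = ∅.
Result: na.ku.ne.klek.
Syllable 3 is /ne/; it ends in its nucleus with no coda, so it is open.

open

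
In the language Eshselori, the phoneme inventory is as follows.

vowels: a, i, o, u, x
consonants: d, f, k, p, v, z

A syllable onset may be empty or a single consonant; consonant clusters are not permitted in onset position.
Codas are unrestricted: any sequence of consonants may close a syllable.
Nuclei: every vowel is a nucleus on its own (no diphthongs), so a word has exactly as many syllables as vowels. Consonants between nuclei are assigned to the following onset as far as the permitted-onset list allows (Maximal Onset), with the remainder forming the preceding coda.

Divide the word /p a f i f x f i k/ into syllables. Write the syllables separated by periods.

pa.fi.fx.fik

The vowels are a, i, x, i — 4 nuclei, so 4 syllables.
/a…i/ gap (V1→V2): just /f/ — single C goes to the following onset.
/i…x/ gap (V2→V3): /f/ → onset of the next syllable (single consonants are always licit onsets).
/x…i/ gap (V3→V4): just /f/ — single C goes to the following onset.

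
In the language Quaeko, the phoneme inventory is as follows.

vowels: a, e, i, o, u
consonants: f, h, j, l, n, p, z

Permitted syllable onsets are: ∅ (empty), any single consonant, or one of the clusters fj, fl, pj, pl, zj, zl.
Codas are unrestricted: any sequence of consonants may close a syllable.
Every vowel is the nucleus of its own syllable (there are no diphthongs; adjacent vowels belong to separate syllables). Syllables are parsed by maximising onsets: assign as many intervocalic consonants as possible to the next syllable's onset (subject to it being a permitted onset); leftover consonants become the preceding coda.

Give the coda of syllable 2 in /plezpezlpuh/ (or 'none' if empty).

The vowels are e, e, u — 3 nuclei, so 3 syllables.
σ1/σ2 boundary: cluster /zp/ — the longest permitted-onset suffix is /p/; onset = /p/, preceding coda = /z/.
σ2/σ3 boundary: /zlp/ splits as /zl/ + /p/ (/p/ is the longest suffix that is a licit onset).
Putting it together: plez.pezl.puh.
Syllable 2 is /pezl/: onset /p/, nucleus /e/, coda /zl/.

zl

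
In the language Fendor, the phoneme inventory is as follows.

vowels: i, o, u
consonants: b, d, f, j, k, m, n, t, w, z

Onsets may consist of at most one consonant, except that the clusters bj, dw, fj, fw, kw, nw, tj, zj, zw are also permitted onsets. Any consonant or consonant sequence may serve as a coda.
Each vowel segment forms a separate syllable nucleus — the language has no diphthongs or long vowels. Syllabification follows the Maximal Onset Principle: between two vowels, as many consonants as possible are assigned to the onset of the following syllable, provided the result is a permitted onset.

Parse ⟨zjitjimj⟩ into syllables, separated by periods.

zji.tjimj

The vowels are i, i — 2 nuclei, so 2 syllables.
Between /i/ (V1) and /i/ (V2): /tj/ is a licit onset in full, so it all attaches to the next syllable.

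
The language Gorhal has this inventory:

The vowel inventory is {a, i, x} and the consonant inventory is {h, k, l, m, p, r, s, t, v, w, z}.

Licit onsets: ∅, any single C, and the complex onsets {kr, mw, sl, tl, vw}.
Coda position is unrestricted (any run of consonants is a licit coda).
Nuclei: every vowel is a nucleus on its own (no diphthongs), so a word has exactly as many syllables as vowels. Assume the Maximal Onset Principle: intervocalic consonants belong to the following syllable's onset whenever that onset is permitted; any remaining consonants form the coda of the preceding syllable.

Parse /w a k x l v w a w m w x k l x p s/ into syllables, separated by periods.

The vowels are a, x, a, x, x — 5 nuclei, so 5 syllables.
σ1/σ2 boundary: /k/ is a single consonant, so it becomes the next onset.
σ2/σ3 boundary: /lvw/ — longest licit onset from the right is /vw/, leaving /l/ as coda.
σ3/σ4 boundary: cluster /wmw/ — the longest permitted-onset suffix is /mw/; onset = /mw/, preceding coda = /w/.
σ4/σ5 boundary: /kl/ splits as /k/ + /l/ (/l/ is the longest suffix that is a licit onset).

wa.kxl.vwaw.mwxk.lxps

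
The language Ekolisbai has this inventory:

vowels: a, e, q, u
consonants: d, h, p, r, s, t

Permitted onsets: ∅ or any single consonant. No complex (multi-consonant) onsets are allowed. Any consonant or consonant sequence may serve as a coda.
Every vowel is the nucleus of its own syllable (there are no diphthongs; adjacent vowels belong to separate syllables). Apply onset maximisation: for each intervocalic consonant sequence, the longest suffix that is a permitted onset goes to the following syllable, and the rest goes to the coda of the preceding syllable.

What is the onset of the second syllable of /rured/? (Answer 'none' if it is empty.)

r

Vowels present: u, e; each is a nucleus, giving 2 syllables.
Between /u/ (V1) and /e/ (V2): just /r/ — single C goes to the following onset.
Syllabification: ru.red.
Syllable 2 is /red/: onset /r/, nucleus /e/, coda /d/.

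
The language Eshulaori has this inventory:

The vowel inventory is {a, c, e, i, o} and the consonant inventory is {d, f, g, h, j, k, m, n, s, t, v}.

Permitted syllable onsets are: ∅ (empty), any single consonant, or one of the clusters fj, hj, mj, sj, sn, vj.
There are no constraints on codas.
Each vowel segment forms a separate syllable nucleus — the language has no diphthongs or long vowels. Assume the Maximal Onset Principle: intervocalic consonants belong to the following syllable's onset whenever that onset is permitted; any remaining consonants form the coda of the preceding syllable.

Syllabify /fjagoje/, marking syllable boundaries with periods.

Vowels present: a, o, e; each is a nucleus, giving 3 syllables.
Between /a/ (V1) and /o/ (V2): just /g/ — single C goes to the following onset.
Between /o/ (V2) and /e/ (V3): /j/ → onset of the next syllable (single consonants are always licit onsets).

fja.go.je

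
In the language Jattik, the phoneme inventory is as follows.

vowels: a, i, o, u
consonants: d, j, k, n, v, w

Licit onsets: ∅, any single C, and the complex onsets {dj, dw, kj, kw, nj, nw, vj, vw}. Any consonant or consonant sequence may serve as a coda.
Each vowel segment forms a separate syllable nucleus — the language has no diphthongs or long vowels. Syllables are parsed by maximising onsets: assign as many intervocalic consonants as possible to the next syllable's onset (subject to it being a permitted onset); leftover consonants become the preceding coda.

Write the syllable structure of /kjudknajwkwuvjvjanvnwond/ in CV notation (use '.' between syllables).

The vowels are u, a, u, a, o — 5 nuclei, so 5 syllables.
V1 /u/ – V2 /a/: /dkn/; trying suffixes from longest down, /n/ is the first permitted one, so coda /dk/ | onset /n/.
V2 /a/ – V3 /u/: /jwkw/ splits as /jw/ + /kw/ (/kw/ is the longest suffix that is a licit onset).
V3 /u/ – V4 /a/: /vjvj/ splits as /vj/ + /vj/ (/vj/ is the longest suffix that is a licit onset).
V4 /a/ – V5 /o/: /nvnw/; trying suffixes from longest down, /nw/ is the first permitted one, so coda /nv/ | onset /nw/.
Syllabification: kjudk.najw.kwuvj.vjanv.nwond.
Mapping each syllable to C/V: /kjudk/ → CCVCC, /najw/ → CVCC, /kwuvj/ → CCVCC, /vjanv/ → CCVCC, /nwond/ → CCVCC.

CCVCC.CVCC.CCVCC.CCVCC.CCVCC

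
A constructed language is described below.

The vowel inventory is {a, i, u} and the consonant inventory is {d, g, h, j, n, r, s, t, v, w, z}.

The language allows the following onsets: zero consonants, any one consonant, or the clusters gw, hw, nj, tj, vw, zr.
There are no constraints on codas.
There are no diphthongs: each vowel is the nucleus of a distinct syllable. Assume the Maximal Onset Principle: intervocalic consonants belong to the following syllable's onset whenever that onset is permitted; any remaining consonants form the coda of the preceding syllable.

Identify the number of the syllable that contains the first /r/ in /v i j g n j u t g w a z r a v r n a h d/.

4

Vowels present: i, u, a, a, a; each is a nucleus, giving 5 syllables.
Between /i/ (V1) and /u/ (V2): /jgnj/ — longest licit onset from the right is /nj/, leaving /jg/ as coda.
Between /u/ (V2) and /a/ (V3): /tgw/; trying suffixes from longest down, /gw/ is the first permitted one, so coda /t/ | onset /gw/.
Between /a/ (V3) and /a/ (V4): /zr/ — entire cluster is a permitted onset → onset /zr/, coda ∅.
Between /a/ (V4) and /a/ (V5): /vrn/; trying suffixes from longest down, /n/ is the first permitted one, so coda /vr/ | onset /n/.
Result: vijg.njut.gwa.zravr.nahd.
The first /r/ is in the onset of syllable 4 (/zravr/).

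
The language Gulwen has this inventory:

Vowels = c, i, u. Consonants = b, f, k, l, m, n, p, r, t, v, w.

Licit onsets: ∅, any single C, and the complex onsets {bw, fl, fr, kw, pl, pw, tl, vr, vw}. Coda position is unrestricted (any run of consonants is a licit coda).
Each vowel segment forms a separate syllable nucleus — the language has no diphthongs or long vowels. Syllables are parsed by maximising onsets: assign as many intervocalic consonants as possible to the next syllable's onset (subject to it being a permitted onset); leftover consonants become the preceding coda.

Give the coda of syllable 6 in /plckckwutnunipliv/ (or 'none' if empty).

Vowels present: c, c, u, u, i, i; each is a nucleus, giving 6 syllables.
V1 /c/ – V2 /c/: just /k/ — single C goes to the following onset.
V2 /c/ – V3 /u/: cluster /kw/ — /kw/ is itself a permitted onset, so the whole cluster goes right; preceding coda = ∅.
V3 /u/ – V4 /u/: /tn/; trying suffixes from longest down, /n/ is the first permitted one, so coda /t/ | onset /n/.
V4 /u/ – V5 /i/: /n/ → onset of the next syllable (single consonants are always licit onsets).
V5 /i/ – V6 /i/: /pl/ — entire cluster is a permitted onset → onset /pl/, coda ∅.
So the parse is plc.kc.kwut.nu.ni.pliv.
Syllable 6 is /pliv/: onset /pl/, nucleus /i/, coda /v/.

v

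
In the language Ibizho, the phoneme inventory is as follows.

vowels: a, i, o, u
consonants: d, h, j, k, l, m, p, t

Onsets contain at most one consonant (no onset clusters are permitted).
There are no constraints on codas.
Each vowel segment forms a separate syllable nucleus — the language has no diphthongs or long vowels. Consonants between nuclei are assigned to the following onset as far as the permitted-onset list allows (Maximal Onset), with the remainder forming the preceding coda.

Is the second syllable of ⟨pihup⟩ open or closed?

Nuclei (vowels): i, u → 2 syllables.
/i…u/ gap (V1→V2): /h/ is a single consonant, so it becomes the next onset.
Putting it together: pi.hup.
Syllable 2 is /hup/ with coda /p/, so it is closed.

closed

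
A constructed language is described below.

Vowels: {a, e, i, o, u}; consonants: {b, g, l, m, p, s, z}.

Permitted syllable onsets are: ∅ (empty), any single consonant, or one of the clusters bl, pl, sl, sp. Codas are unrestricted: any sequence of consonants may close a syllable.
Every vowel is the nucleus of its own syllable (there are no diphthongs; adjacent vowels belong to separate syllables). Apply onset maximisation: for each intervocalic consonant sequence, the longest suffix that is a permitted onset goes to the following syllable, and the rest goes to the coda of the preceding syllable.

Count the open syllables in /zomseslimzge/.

2

Vowels present: o, e, i, e; each is a nucleus, giving 4 syllables.
σ1/σ2 boundary: /ms/; trying suffixes from longest down, /s/ is the first permitted one, so coda /m/ | onset /s/.
σ2/σ3 boundary: /sl/ — entire cluster is a permitted onset → onset /sl/, coda ∅.
σ3/σ4 boundary: /mzg/ splits as /mz/ + /g/ (/g/ is the longest suffix that is a licit onset).
So the parse is zom.se.slimz.ge.
Classifying each syllable: /zom/ (closed), /se/ (open), /slimz/ (closed), /ge/ (open).
Open syllables: 2.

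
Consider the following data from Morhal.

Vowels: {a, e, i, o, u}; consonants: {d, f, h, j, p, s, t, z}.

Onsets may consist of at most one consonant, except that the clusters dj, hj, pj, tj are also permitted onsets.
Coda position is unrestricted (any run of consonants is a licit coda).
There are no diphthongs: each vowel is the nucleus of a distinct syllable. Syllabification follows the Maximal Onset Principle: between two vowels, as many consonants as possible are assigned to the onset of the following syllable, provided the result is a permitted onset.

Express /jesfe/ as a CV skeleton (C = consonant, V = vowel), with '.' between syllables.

Nuclei (vowels): e, e → 2 syllables.
σ1/σ2 boundary: cluster /sf/ — the longest permitted-onset suffix is /f/; onset = /f/, preceding coda = /s/.
Syllabification: jes.fe.
Mapping each syllable to C/V: /jes/ → CVC, /fe/ → CV.

CVC.CV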